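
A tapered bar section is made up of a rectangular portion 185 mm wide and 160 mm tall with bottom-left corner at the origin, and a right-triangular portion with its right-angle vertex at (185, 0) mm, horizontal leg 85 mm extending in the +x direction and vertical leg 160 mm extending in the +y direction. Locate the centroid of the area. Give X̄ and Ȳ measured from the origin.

X̄ = 115.07 mm, Ȳ = 75.02 mm

rectangular portion: A = 185 × 160 = 29600.00, centroid at (92.50, 80.00).
triangular portion: A = ½·85·160 = 6800.00, centroid at (213.33, 53.33).
ΣA = 36400.00 mm²
ΣAX̄ = (29600.00)(92.50) + (6800.00)(213.33) = 4188666.67 mm³
ΣAȲ = (29600.00)(80.00) + (6800.00)(53.33) = 2730666.67 mm³
X̄ = 4188666.67 / 36400.00 = 115.07 mm
Ȳ = 2730666.67 / 36400.00 = 75.02 mm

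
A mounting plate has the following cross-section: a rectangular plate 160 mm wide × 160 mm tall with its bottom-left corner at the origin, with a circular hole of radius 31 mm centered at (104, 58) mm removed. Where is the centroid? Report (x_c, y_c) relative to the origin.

x_c = 76.79 mm, y_c = 82.94 mm

plate: A = 160 × 160 = 25600.00, centroid at (80.00, 80.00).
hole: A = −π·31² = -3019.07, centroid at (104.00, 58.00).
ΣA = 22580.93 mm², ΣAx_c = 1734016.66 mm³, ΣAy_c = 1872893.91 mm³.
x_c = 1734016.66/22580.93 = 76.79 mm; y_c = 1872893.91/22580.93 = 82.94 mm.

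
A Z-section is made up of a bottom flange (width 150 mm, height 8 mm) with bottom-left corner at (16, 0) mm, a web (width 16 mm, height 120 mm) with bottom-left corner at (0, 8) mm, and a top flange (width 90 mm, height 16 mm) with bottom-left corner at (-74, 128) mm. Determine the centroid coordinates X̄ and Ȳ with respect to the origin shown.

bottom flange: A = 150 × 8 = 1200.00, centroid at (91.00, 4.00).
web: A = 16 × 120 = 1920.00, centroid at (8.00, 68.00).
top flange: A = 90 × 16 = 1440.00, centroid at (-29.00, 136.00).
ΣA = 4560.00 mm²
ΣAX̄ = (1200.00)(91.00) + (1920.00)(8.00) + (1440.00)(-29.00) = 82800.00 mm³
ΣAȲ = (1200.00)(4.00) + (1920.00)(68.00) + (1440.00)(136.00) = 331200.00 mm³
X̄ = 82800.00 / 4560.00 = 18.16 mm
Ȳ = 331200.00 / 4560.00 = 72.63 mm

X̄ = 18.16 mm, Ȳ = 72.63 mm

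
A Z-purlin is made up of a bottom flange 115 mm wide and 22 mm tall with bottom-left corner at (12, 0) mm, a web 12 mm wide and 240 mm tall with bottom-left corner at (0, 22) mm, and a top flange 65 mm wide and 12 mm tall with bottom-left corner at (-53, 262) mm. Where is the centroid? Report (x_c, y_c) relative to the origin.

x_c = 28.61 mm, y_c = 104.33 mm

bottom flange: A = 115 × 22 = 2530.00, centroid at (69.50, 11.00).
web: A = 12 × 240 = 2880.00, centroid at (6.00, 142.00).
top flange: A = 65 × 12 = 780.00, centroid at (-20.50, 268.00).
ΣA = 6190.00 mm², ΣAx_c = 177125.00 mm³, ΣAy_c = 645830.00 mm³.
x_c = 177125.00/6190.00 = 28.61 mm; y_c = 645830.00/6190.00 = 104.33 mm.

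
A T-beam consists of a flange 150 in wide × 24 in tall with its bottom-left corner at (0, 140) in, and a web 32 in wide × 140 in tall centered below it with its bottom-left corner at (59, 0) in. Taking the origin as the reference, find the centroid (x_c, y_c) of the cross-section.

x_c = 75.00 in, y_c = 106.53 in

Part | A | x̄ᵢ | ȳᵢ | A·x̄ᵢ | A·ȳᵢ
web | 4480.00 | 75.00 | 70.00 | 336000.00 | 313600.00
flange | 3600.00 | 75.00 | 152.00 | 270000.00 | 547200.00
Σ | 8080.00 |  |  | 606000.00 | 860800.00
x_c = 606000.00 / 8080.00 = 75.00 in
y_c = 860800.00 / 8080.00 = 106.53 in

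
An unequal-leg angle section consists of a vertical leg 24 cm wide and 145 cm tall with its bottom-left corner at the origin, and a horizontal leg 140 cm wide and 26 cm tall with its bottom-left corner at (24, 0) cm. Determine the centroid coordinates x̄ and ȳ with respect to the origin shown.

x̄ = 53.92 cm, ȳ = 42.08 cm

Part | A | x̄ᵢ | ȳᵢ | A·x̄ᵢ | A·ȳᵢ
vertical leg | 3480.00 | 12.00 | 72.50 | 41760.00 | 252300.00
horizontal leg | 3640.00 | 94.00 | 13.00 | 342160.00 | 47320.00
Σ | 7120.00 |  |  | 383920.00 | 299620.00
x̄ = 383920.00 / 7120.00 = 53.92 cm
ȳ = 299620.00 / 7120.00 = 42.08 cm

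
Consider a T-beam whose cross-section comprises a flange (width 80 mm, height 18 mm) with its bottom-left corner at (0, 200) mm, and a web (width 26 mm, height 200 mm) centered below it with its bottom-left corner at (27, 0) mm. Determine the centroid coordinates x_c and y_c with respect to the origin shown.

web: A = 26 × 200 = 5200.00, centroid at (40.00, 100.00).
flange: A = 80 × 18 = 1440.00, centroid at (40.00, 209.00).
ΣA = 6640.00 mm²
ΣAx_c = (5200.00)(40.00) + (1440.00)(40.00) = 265600.00 mm³
ΣAy_c = (5200.00)(100.00) + (1440.00)(209.00) = 820960.00 mm³
x_c = 265600.00 / 6640.00 = 40.00 mm
y_c = 820960.00 / 6640.00 = 123.64 mm

x_c = 40.00 mm, y_c = 123.64 mm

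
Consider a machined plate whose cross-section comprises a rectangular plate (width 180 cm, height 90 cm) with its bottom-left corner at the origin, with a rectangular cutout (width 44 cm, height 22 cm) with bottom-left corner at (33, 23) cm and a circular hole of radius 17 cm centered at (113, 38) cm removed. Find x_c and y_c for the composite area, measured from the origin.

plate: A = 180 × 90 = 16200.00, centroid at (90.00, 45.00).
hole 1: A = −(44 × 22) = -968.00, centroid at (55.00, 34.00).
hole 2: A = −π·17² = -907.92, centroid at (113.00, 38.00).
ΣA = 14324.08 cm², ΣAx_c = 1302165.01 cm³, ΣAy_c = 661587.03 cm³.
x_c = 1302165.01/14324.08 = 90.91 cm; y_c = 661587.03/14324.08 = 46.19 cm.

x_c = 90.91 cm, y_c = 46.19 cm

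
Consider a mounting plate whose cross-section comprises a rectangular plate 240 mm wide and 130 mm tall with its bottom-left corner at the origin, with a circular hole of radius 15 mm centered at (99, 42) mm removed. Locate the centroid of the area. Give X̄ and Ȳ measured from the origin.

X̄ = 120.49 mm, Ȳ = 65.53 mm

plate: A = 240 × 130 = 31200.00, centroid at (120.00, 65.00).
hole: A = −π·15² = -706.86, centroid at (99.00, 42.00).
ΣA = 30493.14 mm², ΣAX̄ = 3674021.02 mm³, ΣAȲ = 1998311.95 mm³.
X̄ = 3674021.02/30493.14 = 120.49 mm; Ȳ = 1998311.95/30493.14 = 65.53 mm.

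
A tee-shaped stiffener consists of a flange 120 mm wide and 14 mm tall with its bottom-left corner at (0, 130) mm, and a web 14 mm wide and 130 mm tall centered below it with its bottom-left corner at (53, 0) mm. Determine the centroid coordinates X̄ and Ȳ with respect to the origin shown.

X̄ = 60.00 mm, Ȳ = 99.56 mm

web: A = 14 × 130 = 1820.00, centroid at (60.00, 65.00).
flange: A = 120 × 14 = 1680.00, centroid at (60.00, 137.00).
ΣA = 3500.00 mm²
ΣAX̄ = (1820.00)(60.00) + (1680.00)(60.00) = 210000.00 mm³
ΣAȲ = (1820.00)(65.00) + (1680.00)(137.00) = 348460.00 mm³
X̄ = 210000.00 / 3500.00 = 60.00 mm
Ȳ = 348460.00 / 3500.00 = 99.56 mm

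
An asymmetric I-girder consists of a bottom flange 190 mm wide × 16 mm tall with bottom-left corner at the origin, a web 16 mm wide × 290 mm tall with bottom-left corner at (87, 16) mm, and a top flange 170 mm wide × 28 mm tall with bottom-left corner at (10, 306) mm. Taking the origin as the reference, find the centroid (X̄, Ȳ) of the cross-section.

bottom flange: A = 190 × 16 = 3040.00, centroid at (95.00, 8.00).
web: A = 16 × 290 = 4640.00, centroid at (95.00, 161.00).
top flange: A = 170 × 28 = 4760.00, centroid at (95.00, 320.00).
ΣA = 12440.00 mm²
ΣAX̄ = (3040.00)(95.00) + (4640.00)(95.00) + (4760.00)(95.00) = 1181800.00 mm³
ΣAȲ = (3040.00)(8.00) + (4640.00)(161.00) + (4760.00)(320.00) = 2294560.00 mm³
X̄ = 1181800.00 / 12440.00 = 95.00 mm
Ȳ = 2294560.00 / 12440.00 = 184.45 mm

X̄ = 95.00 mm, Ȳ = 184.45 mm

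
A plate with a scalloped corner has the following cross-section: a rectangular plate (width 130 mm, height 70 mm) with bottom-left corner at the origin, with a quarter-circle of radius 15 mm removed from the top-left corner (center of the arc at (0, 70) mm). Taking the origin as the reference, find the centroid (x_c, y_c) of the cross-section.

x_c = 66.16 mm, y_c = 34.43 mm

plate: A = 130 × 70 = 9100.00, centroid at (65.00, 35.00).
removed quarter-circle: A = −¼π·15² = -176.71, centroid at (6.37, 63.63).
ΣA = 8923.29 mm²
ΣAx_c = (9100.00)(65.00) + (-176.71)(6.37) = 590375.00 mm³
ΣAy_c = (9100.00)(35.00) + (-176.71)(63.63) = 307254.98 mm³
x_c = 590375.00 / 8923.29 = 66.16 mm
y_c = 307254.98 / 8923.29 = 34.43 mm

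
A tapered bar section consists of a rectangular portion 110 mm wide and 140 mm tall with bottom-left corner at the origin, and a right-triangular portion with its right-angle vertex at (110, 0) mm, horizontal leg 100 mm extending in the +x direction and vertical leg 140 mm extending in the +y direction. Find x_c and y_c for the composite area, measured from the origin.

x_c = 82.60 mm, y_c = 62.71 mm

rectangular portion: A = 110 × 140 = 15400.00, centroid at (55.00, 70.00).
triangular portion: A = ½·100·140 = 7000.00, centroid at (143.33, 46.67).
ΣA = 22400.00 mm²
ΣAx_c = (15400.00)(55.00) + (7000.00)(143.33) = 1850333.33 mm³
ΣAy_c = (15400.00)(70.00) + (7000.00)(46.67) = 1404666.67 mm³
x_c = 1850333.33 / 22400.00 = 82.60 mm
y_c = 1404666.67 / 22400.00 = 62.71 mm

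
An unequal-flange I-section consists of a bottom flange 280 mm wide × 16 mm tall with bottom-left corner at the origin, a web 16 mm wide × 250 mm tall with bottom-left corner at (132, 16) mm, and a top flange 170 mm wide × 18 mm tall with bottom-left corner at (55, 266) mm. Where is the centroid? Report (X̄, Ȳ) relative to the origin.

bottom flange: A = 280 × 16 = 4480.00, centroid at (140.00, 8.00).
web: A = 16 × 250 = 4000.00, centroid at (140.00, 141.00).
top flange: A = 170 × 18 = 3060.00, centroid at (140.00, 275.00).
ΣA = 11540.00 mm², ΣAX̄ = 1615600.00 mm³, ΣAȲ = 1441340.00 mm³.
X̄ = 1615600.00/11540.00 = 140.00 mm; Ȳ = 1441340.00/11540.00 = 124.90 mm.

X̄ = 140.00 mm, Ȳ = 124.90 mm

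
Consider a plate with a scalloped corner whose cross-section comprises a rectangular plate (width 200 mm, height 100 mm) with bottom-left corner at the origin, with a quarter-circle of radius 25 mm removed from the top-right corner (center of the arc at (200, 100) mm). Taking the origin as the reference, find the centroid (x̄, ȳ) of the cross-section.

x̄ = 97.75 mm, ȳ = 49.01 mm

plate: A = 200 × 100 = 20000.00, centroid at (100.00, 50.00).
removed quarter-circle: A = −¼π·25² = -490.87, centroid at (189.39, 89.39).
ΣA = 19509.13 mm², ΣAx̄ = 1907033.56 mm³, ΣAȳ = 956120.95 mm³.
x̄ = 1907033.56/19509.13 = 97.75 mm; ȳ = 956120.95/19509.13 = 49.01 mm.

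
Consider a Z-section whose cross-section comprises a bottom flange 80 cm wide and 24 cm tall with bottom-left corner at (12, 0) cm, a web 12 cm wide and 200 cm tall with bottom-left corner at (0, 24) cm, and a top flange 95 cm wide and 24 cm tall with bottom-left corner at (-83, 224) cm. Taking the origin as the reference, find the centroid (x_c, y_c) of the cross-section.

bottom flange: A = 80 × 24 = 1920.00, centroid at (52.00, 12.00).
web: A = 12 × 200 = 2400.00, centroid at (6.00, 124.00).
top flange: A = 95 × 24 = 2280.00, centroid at (-35.50, 236.00).
ΣA = 6600.00 cm², ΣAx_c = 33300.00 cm³, ΣAy_c = 858720.00 cm³.
x_c = 33300.00/6600.00 = 5.05 cm; y_c = 858720.00/6600.00 = 130.11 cm.

x_c = 5.05 cm, y_c = 130.11 cm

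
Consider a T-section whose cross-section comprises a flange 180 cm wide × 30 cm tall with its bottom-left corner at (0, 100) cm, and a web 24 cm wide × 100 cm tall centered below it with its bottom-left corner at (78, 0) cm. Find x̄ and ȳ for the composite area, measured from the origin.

web: A = 24 × 100 = 2400.00, centroid at (90.00, 50.00).
flange: A = 180 × 30 = 5400.00, centroid at (90.00, 115.00).
ΣA = 7800.00 cm², ΣAx̄ = 702000.00 cm³, ΣAȳ = 741000.00 cm³.
x̄ = 702000.00/7800.00 = 90.00 cm; ȳ = 741000.00/7800.00 = 95.00 cm.

x̄ = 90.00 cm, ȳ = 95.00 cm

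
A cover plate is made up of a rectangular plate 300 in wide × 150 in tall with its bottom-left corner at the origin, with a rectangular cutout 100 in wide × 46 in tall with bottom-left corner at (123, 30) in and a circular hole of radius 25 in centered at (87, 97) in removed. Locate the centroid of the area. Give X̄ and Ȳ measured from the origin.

X̄ = 150.47 in, Ȳ = 76.51 in

plate: A = 300 × 150 = 45000.00, centroid at (150.00, 75.00).
hole 1: A = −(100 × 46) = -4600.00, centroid at (173.00, 53.00).
hole 2: A = −π·25² = -1963.50, centroid at (87.00, 97.00).
ΣA = 38436.50 in², ΣAX̄ = 5783375.90 in³, ΣAȲ = 2940740.95 in³.
X̄ = 5783375.90/38436.50 = 150.47 in; Ȳ = 2940740.95/38436.50 = 76.51 in.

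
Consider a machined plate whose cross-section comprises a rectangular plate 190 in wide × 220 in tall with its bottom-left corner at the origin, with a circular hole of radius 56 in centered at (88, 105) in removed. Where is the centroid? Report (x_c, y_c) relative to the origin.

x_c = 97.16 in, y_c = 111.54 in

plate: A = 190 × 220 = 41800.00, centroid at (95.00, 110.00).
hole: A = −π·56² = -9852.03, centroid at (88.00, 105.00).
ΣA = 31947.97 in²
ΣAx_c = (41800.00)(95.00) + (-9852.03)(88.00) = 3104020.96 in³
ΣAy_c = (41800.00)(110.00) + (-9852.03)(105.00) = 3563536.37 in³
x_c = 3104020.96 / 31947.97 = 97.16 in
y_c = 3563536.37 / 31947.97 = 111.54 in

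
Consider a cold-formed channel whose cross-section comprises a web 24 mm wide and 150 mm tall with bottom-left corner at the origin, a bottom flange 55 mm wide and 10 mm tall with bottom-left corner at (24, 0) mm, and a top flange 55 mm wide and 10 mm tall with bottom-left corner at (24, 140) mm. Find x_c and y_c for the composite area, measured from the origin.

web: A = 24 × 150 = 3600.00, centroid at (12.00, 75.00).
bottom flange: A = 55 × 10 = 550.00, centroid at (51.50, 5.00).
top flange: A = 55 × 10 = 550.00, centroid at (51.50, 145.00).
ΣA = 4700.00 mm², ΣAx_c = 99850.00 mm³, ΣAy_c = 352500.00 mm³.
x_c = 99850.00/4700.00 = 21.24 mm; y_c = 352500.00/4700.00 = 75.00 mm.

x_c = 21.24 mm, y_c = 75.00 mm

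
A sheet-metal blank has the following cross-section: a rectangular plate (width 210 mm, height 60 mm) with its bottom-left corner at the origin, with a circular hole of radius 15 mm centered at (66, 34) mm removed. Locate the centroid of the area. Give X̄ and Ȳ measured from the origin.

Part | A | x̄ᵢ | ȳᵢ | A·x̄ᵢ | A·ȳᵢ
plate | 12600.00 | 105.00 | 30.00 | 1323000.00 | 378000.00
hole | -706.86 | 66.00 | 34.00 | -46652.65 | -24033.18
Σ | 11893.14 |  |  | 1276347.35 | 353966.82
X̄ = 1276347.35 / 11893.14 = 107.32 mm
Ȳ = 353966.82 / 11893.14 = 29.76 mm

X̄ = 107.32 mm, Ȳ = 29.76 mm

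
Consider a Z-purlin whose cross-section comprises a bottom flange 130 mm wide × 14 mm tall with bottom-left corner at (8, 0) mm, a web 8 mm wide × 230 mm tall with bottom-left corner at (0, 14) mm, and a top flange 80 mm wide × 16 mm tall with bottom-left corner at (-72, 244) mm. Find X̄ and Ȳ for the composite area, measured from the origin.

X̄ = 20.09 mm, Ȳ = 115.92 mm

Part | A | x̄ᵢ | ȳᵢ | A·x̄ᵢ | A·ȳᵢ
bottom flange | 1820.00 | 73.00 | 7.00 | 132860.00 | 12740.00
web | 1840.00 | 4.00 | 129.00 | 7360.00 | 237360.00
top flange | 1280.00 | -32.00 | 252.00 | -40960.00 | 322560.00
Σ | 4940.00 |  |  | 99260.00 | 572660.00
X̄ = 99260.00 / 4940.00 = 20.09 mm
Ȳ = 572660.00 / 4940.00 = 115.92 mm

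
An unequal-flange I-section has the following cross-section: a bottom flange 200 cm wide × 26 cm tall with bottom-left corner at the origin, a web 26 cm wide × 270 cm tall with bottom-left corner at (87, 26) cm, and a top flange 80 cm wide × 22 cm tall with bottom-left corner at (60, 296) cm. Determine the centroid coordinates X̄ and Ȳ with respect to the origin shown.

X̄ = 100.00 cm, Ȳ = 124.33 cm

bottom flange: A = 200 × 26 = 5200.00, centroid at (100.00, 13.00).
web: A = 26 × 270 = 7020.00, centroid at (100.00, 161.00).
top flange: A = 80 × 22 = 1760.00, centroid at (100.00, 307.00).
ΣA = 13980.00 cm²
ΣAX̄ = (5200.00)(100.00) + (7020.00)(100.00) + (1760.00)(100.00) = 1398000.00 cm³
ΣAȲ = (5200.00)(13.00) + (7020.00)(161.00) + (1760.00)(307.00) = 1738140.00 cm³
X̄ = 1398000.00 / 13980.00 = 100.00 cm
Ȳ = 1738140.00 / 13980.00 = 124.33 cm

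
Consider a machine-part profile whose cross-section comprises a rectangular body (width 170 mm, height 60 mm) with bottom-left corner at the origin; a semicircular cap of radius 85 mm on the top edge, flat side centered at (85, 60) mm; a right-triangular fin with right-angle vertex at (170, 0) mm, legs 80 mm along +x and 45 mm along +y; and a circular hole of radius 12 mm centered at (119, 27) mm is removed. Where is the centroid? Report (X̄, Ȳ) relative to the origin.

X̄ = 93.11 mm, Ȳ = 61.63 mm

Part | A | x̄ᵢ | ȳᵢ | A·x̄ᵢ | A·ȳᵢ
rectangular body | 10200.00 | 85.00 | 30.00 | 867000.00 | 306000.00
semicircular top | 11349.00 | 85.00 | 96.08 | 964665.29 | 1090356.87
triangular fin | 1800.00 | 196.67 | 15.00 | 354000.00 | 27000.00
hole | -452.39 | 119.00 | 27.00 | -53834.33 | -12214.51
Σ | 22896.61 |  |  | 2131830.96 | 1411142.36
X̄ = 2131830.96 / 22896.61 = 93.11 mm
Ȳ = 1411142.36 / 22896.61 = 61.63 mm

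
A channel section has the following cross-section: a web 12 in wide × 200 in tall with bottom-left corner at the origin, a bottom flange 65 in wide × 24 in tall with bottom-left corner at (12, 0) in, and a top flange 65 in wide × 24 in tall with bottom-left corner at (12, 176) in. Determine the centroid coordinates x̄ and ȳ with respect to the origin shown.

Part | A | x̄ᵢ | ȳᵢ | A·x̄ᵢ | A·ȳᵢ
web | 2400.00 | 6.00 | 100.00 | 14400.00 | 240000.00
bottom flange | 1560.00 | 44.50 | 12.00 | 69420.00 | 18720.00
top flange | 1560.00 | 44.50 | 188.00 | 69420.00 | 293280.00
Σ | 5520.00 |  |  | 153240.00 | 552000.00
x̄ = 153240.00 / 5520.00 = 27.76 in
ȳ = 552000.00 / 5520.00 = 100.00 in

x̄ = 27.76 in, ȳ = 100.00 in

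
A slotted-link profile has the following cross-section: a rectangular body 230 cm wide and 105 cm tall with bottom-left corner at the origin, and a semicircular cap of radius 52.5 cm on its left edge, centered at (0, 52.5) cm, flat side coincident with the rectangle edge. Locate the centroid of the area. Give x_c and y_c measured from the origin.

rectangular body: A = 230 × 105 = 24150.00, centroid at (115.00, 52.50).
semicircular end: A = ½π·52.5² = 4329.51, centroid at (-22.28, 52.50).
ΣA = 28479.51 cm², ΣAx_c = 2680781.25 cm³, ΣAy_c = 1495174.14 cm³.
x_c = 2680781.25/28479.51 = 94.13 cm; y_c = 1495174.14/28479.51 = 52.50 cm.

x_c = 94.13 cm, y_c = 52.50 cm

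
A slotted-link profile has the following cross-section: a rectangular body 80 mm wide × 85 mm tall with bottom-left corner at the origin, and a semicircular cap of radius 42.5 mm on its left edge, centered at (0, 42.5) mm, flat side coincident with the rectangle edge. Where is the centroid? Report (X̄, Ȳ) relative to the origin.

X̄ = 22.91 mm, Ȳ = 42.50 mm

Part | A | x̄ᵢ | ȳᵢ | A·x̄ᵢ | A·ȳᵢ
rectangular body | 6800.00 | 40.00 | 42.50 | 272000.00 | 289000.00
semicircular end | 2837.25 | -18.04 | 42.50 | -51177.08 | 120583.16
Σ | 9637.25 |  |  | 220822.92 | 409583.16
X̄ = 220822.92 / 9637.25 = 22.91 mm
Ȳ = 409583.16 / 9637.25 = 42.50 mm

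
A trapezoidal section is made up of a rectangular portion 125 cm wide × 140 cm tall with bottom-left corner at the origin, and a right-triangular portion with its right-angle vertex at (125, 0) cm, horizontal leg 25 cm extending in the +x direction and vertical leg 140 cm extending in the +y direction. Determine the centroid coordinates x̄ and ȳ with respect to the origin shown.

x̄ = 68.94 cm, ȳ = 67.88 cm

rectangular portion: A = 125 × 140 = 17500.00, centroid at (62.50, 70.00).
triangular portion: A = ½·25·140 = 1750.00, centroid at (133.33, 46.67).
ΣA = 19250.00 cm², ΣAx̄ = 1327083.33 cm³, ΣAȳ = 1306666.67 cm³.
x̄ = 1327083.33/19250.00 = 68.94 cm; ȳ = 1306666.67/19250.00 = 67.88 cm.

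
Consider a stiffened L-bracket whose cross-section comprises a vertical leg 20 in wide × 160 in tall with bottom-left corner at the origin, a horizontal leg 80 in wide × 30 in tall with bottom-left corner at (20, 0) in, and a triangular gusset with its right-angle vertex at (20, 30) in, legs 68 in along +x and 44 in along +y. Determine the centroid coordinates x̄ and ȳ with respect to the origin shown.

Part | A | x̄ᵢ | ȳᵢ | A·x̄ᵢ | A·ȳᵢ
vertical leg | 3200.00 | 10.00 | 80.00 | 32000.00 | 256000.00
horizontal leg | 2400.00 | 60.00 | 15.00 | 144000.00 | 36000.00
gusset | 1496.00 | 42.67 | 44.67 | 63829.33 | 66821.33
Σ | 7096.00 |  |  | 239829.33 | 358821.33
x̄ = 239829.33 / 7096.00 = 33.80 in
ȳ = 358821.33 / 7096.00 = 50.57 in

x̄ = 33.80 in, ȳ = 50.57 in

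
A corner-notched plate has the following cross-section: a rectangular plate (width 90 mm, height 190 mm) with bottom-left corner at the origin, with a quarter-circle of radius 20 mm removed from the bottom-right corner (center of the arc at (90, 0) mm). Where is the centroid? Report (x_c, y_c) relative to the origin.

x_c = 44.32 mm, y_c = 96.62 mm

plate: A = 90 × 190 = 17100.00, centroid at (45.00, 95.00).
removed quarter-circle: A = −¼π·20² = -314.16, centroid at (81.51, 8.49).
ΣA = 16785.84 mm², ΣAx_c = 743892.33 mm³, ΣAy_c = 1621833.33 mm³.
x_c = 743892.33/16785.84 = 44.32 mm; y_c = 1621833.33/16785.84 = 96.62 mm.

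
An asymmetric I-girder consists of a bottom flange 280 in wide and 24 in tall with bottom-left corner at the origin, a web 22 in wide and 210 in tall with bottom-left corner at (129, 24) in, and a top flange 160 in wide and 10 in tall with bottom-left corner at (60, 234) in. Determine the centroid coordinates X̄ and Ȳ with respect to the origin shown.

bottom flange: A = 280 × 24 = 6720.00, centroid at (140.00, 12.00).
web: A = 22 × 210 = 4620.00, centroid at (140.00, 129.00).
top flange: A = 160 × 10 = 1600.00, centroid at (140.00, 239.00).
ΣA = 12940.00 in²
ΣAX̄ = (6720.00)(140.00) + (4620.00)(140.00) + (1600.00)(140.00) = 1811600.00 in³
ΣAȲ = (6720.00)(12.00) + (4620.00)(129.00) + (1600.00)(239.00) = 1059020.00 in³
X̄ = 1811600.00 / 12940.00 = 140.00 in
Ȳ = 1059020.00 / 12940.00 = 81.84 in

X̄ = 140.00 in, Ȳ = 81.84 in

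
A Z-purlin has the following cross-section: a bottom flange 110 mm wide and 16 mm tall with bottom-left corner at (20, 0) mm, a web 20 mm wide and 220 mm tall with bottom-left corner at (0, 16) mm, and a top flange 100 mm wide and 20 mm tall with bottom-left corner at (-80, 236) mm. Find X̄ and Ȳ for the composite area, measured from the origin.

bottom flange: A = 110 × 16 = 1760.00, centroid at (75.00, 8.00).
web: A = 20 × 220 = 4400.00, centroid at (10.00, 126.00).
top flange: A = 100 × 20 = 2000.00, centroid at (-30.00, 246.00).
ΣA = 8160.00 mm²
ΣAX̄ = (1760.00)(75.00) + (4400.00)(10.00) + (2000.00)(-30.00) = 116000.00 mm³
ΣAȲ = (1760.00)(8.00) + (4400.00)(126.00) + (2000.00)(246.00) = 1060480.00 mm³
X̄ = 116000.00 / 8160.00 = 14.22 mm
Ȳ = 1060480.00 / 8160.00 = 129.96 mm

X̄ = 14.22 mm, Ȳ = 129.96 mm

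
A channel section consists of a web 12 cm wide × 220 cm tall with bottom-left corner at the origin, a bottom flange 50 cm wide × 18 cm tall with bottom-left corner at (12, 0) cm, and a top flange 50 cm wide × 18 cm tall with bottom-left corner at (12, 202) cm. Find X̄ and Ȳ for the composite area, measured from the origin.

web: A = 12 × 220 = 2640.00, centroid at (6.00, 110.00).
bottom flange: A = 50 × 18 = 900.00, centroid at (37.00, 9.00).
top flange: A = 50 × 18 = 900.00, centroid at (37.00, 211.00).
ΣA = 4440.00 cm², ΣAX̄ = 82440.00 cm³, ΣAȲ = 488400.00 cm³.
X̄ = 82440.00/4440.00 = 18.57 cm; Ȳ = 488400.00/4440.00 = 110.00 cm.

X̄ = 18.57 cm, Ȳ = 110.00 cm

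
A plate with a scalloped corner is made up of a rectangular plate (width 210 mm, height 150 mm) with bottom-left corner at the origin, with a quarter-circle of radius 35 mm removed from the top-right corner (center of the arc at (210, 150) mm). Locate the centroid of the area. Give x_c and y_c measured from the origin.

x_c = 102.16 mm, y_c = 73.11 mm

Part | A | x̄ᵢ | ȳᵢ | A·x̄ᵢ | A·ȳᵢ
plate | 31500.00 | 105.00 | 75.00 | 3307500.00 | 2362500.00
removed quarter-circle | -962.11 | 195.15 | 135.15 | -187752.01 | -130025.25
Σ | 30537.89 |  |  | 3119747.99 | 2232474.75
x_c = 3119747.99 / 30537.89 = 102.16 mm
y_c = 2232474.75 / 30537.89 = 73.11 mm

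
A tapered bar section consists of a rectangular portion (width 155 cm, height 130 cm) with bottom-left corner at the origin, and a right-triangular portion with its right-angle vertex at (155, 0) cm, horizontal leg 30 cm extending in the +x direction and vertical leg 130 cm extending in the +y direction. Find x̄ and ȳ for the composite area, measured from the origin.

x̄ = 85.22 cm, ȳ = 63.09 cm

rectangular portion: A = 155 × 130 = 20150.00, centroid at (77.50, 65.00).
triangular portion: A = ½·30·130 = 1950.00, centroid at (165.00, 43.33).
ΣA = 22100.00 cm²
ΣAx̄ = (20150.00)(77.50) + (1950.00)(165.00) = 1883375.00 cm³
ΣAȳ = (20150.00)(65.00) + (1950.00)(43.33) = 1394250.00 cm³
x̄ = 1883375.00 / 22100.00 = 85.22 cm
ȳ = 1394250.00 / 22100.00 = 63.09 cm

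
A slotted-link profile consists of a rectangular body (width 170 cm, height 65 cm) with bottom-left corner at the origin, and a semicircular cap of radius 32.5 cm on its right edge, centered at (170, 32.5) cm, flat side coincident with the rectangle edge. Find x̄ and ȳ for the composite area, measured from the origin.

x̄ = 97.90 cm, ȳ = 32.50 cm

Part | A | x̄ᵢ | ȳᵢ | A·x̄ᵢ | A·ȳᵢ
rectangular body | 11050.00 | 85.00 | 32.50 | 939250.00 | 359125.00
semicircular end | 1659.15 | 183.79 | 32.50 | 304941.53 | 53922.49
Σ | 12709.15 |  |  | 1244191.53 | 413047.49
x̄ = 1244191.53 / 12709.15 = 97.90 cm
ȳ = 413047.49 / 12709.15 = 32.50 cm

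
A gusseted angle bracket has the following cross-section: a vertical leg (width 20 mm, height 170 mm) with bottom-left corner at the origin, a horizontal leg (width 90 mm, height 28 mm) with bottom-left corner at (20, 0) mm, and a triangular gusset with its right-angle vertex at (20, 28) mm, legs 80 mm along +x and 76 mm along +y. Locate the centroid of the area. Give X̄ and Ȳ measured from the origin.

X̄ = 37.91 mm, Ȳ = 54.29 mm

Part | A | x̄ᵢ | ȳᵢ | A·x̄ᵢ | A·ȳᵢ
vertical leg | 3400.00 | 10.00 | 85.00 | 34000.00 | 289000.00
horizontal leg | 2520.00 | 65.00 | 14.00 | 163800.00 | 35280.00
gusset | 3040.00 | 46.67 | 53.33 | 141866.67 | 162133.33
Σ | 8960.00 |  |  | 339666.67 | 486413.33
X̄ = 339666.67 / 8960.00 = 37.91 mm
Ȳ = 486413.33 / 8960.00 = 54.29 mm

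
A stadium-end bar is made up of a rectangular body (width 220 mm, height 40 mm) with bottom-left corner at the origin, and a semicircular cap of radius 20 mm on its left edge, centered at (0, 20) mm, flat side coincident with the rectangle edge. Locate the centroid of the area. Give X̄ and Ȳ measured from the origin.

X̄ = 102.10 mm, Ȳ = 20.00 mm

rectangular body: A = 220 × 40 = 8800.00, centroid at (110.00, 20.00).
semicircular end: A = ½π·20² = 628.32, centroid at (-8.49, 20.00).
ΣA = 9428.32 mm², ΣAX̄ = 962666.67 mm³, ΣAȲ = 188566.37 mm³.
X̄ = 962666.67/9428.32 = 102.10 mm; Ȳ = 188566.37/9428.32 = 20.00 mm.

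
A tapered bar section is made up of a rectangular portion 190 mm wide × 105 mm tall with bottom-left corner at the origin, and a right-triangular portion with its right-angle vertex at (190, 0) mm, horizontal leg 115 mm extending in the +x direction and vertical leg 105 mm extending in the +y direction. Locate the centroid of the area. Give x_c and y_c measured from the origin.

x_c = 125.98 mm, y_c = 48.43 mm

rectangular portion: A = 190 × 105 = 19950.00, centroid at (95.00, 52.50).
triangular portion: A = ½·115·105 = 6037.50, centroid at (228.33, 35.00).
ΣA = 25987.50 mm²
ΣAx_c = (19950.00)(95.00) + (6037.50)(228.33) = 3273812.50 mm³
ΣAy_c = (19950.00)(52.50) + (6037.50)(35.00) = 1258687.50 mm³
x_c = 3273812.50 / 25987.50 = 125.98 mm
y_c = 1258687.50 / 25987.50 = 48.43 mm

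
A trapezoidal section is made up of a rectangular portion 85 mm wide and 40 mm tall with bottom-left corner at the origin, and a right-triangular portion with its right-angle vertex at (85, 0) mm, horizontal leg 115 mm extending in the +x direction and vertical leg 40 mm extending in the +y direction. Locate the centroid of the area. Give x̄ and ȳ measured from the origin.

x̄ = 75.12 mm, ȳ = 17.31 mm

rectangular portion: A = 85 × 40 = 3400.00, centroid at (42.50, 20.00).
triangular portion: A = ½·115·40 = 2300.00, centroid at (123.33, 13.33).
ΣA = 5700.00 mm²
ΣAx̄ = (3400.00)(42.50) + (2300.00)(123.33) = 428166.67 mm³
ΣAȳ = (3400.00)(20.00) + (2300.00)(13.33) = 98666.67 mm³
x̄ = 428166.67 / 5700.00 = 75.12 mm
ȳ = 98666.67 / 5700.00 = 17.31 mm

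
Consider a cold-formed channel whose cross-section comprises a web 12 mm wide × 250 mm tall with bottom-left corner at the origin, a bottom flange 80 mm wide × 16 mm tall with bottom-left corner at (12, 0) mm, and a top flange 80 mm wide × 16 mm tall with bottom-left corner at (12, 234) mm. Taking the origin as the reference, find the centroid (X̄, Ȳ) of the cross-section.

web: A = 12 × 250 = 3000.00, centroid at (6.00, 125.00).
bottom flange: A = 80 × 16 = 1280.00, centroid at (52.00, 8.00).
top flange: A = 80 × 16 = 1280.00, centroid at (52.00, 242.00).
ΣA = 5560.00 mm²
ΣAX̄ = (3000.00)(6.00) + (1280.00)(52.00) + (1280.00)(52.00) = 151120.00 mm³
ΣAȲ = (3000.00)(125.00) + (1280.00)(8.00) + (1280.00)(242.00) = 695000.00 mm³
X̄ = 151120.00 / 5560.00 = 27.18 mm
Ȳ = 695000.00 / 5560.00 = 125.00 mm

X̄ = 27.18 mm, Ȳ = 125.00 mm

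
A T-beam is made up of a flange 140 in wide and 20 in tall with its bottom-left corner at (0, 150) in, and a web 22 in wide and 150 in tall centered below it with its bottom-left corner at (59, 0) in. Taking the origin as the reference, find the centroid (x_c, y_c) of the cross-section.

Part | A | x̄ᵢ | ȳᵢ | A·x̄ᵢ | A·ȳᵢ
web | 3300.00 | 70.00 | 75.00 | 231000.00 | 247500.00
flange | 2800.00 | 70.00 | 160.00 | 196000.00 | 448000.00
Σ | 6100.00 |  |  | 427000.00 | 695500.00
x_c = 427000.00 / 6100.00 = 70.00 in
y_c = 695500.00 / 6100.00 = 114.02 in

x_c = 70.00 in, y_c = 114.02 in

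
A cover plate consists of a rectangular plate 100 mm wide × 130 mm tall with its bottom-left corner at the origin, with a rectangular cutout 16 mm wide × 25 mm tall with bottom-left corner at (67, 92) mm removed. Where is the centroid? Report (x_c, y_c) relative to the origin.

Part | A | x̄ᵢ | ȳᵢ | A·x̄ᵢ | A·ȳᵢ
plate | 13000.00 | 50.00 | 65.00 | 650000.00 | 845000.00
hole | -400.00 | 75.00 | 104.50 | -30000.00 | -41800.00
Σ | 12600.00 |  |  | 620000.00 | 803200.00
x_c = 620000.00 / 12600.00 = 49.21 mm
y_c = 803200.00 / 12600.00 = 63.75 mm

x_c = 49.21 mm, y_c = 63.75 mm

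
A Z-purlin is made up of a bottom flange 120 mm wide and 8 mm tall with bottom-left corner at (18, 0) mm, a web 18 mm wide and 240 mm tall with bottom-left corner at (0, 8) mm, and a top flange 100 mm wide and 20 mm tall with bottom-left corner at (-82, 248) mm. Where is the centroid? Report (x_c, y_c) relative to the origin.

Part | A | x̄ᵢ | ȳᵢ | A·x̄ᵢ | A·ȳᵢ
bottom flange | 960.00 | 78.00 | 4.00 | 74880.00 | 3840.00
web | 4320.00 | 9.00 | 128.00 | 38880.00 | 552960.00
top flange | 2000.00 | -32.00 | 258.00 | -64000.00 | 516000.00
Σ | 7280.00 |  |  | 49760.00 | 1072800.00
x_c = 49760.00 / 7280.00 = 6.84 mm
y_c = 1072800.00 / 7280.00 = 147.36 mm

x_c = 6.84 mm, y_c = 147.36 mm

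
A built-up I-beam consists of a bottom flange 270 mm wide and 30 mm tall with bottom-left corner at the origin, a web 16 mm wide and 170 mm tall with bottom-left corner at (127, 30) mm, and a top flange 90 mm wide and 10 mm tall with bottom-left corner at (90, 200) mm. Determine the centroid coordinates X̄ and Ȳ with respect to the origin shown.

X̄ = 135.00 mm, Ȳ = 52.80 mm

bottom flange: A = 270 × 30 = 8100.00, centroid at (135.00, 15.00).
web: A = 16 × 170 = 2720.00, centroid at (135.00, 115.00).
top flange: A = 90 × 10 = 900.00, centroid at (135.00, 205.00).
ΣA = 11720.00 mm²
ΣAX̄ = (8100.00)(135.00) + (2720.00)(135.00) + (900.00)(135.00) = 1582200.00 mm³
ΣAȲ = (8100.00)(15.00) + (2720.00)(115.00) + (900.00)(205.00) = 618800.00 mm³
X̄ = 1582200.00 / 11720.00 = 135.00 mm
Ȳ = 618800.00 / 11720.00 = 52.80 mm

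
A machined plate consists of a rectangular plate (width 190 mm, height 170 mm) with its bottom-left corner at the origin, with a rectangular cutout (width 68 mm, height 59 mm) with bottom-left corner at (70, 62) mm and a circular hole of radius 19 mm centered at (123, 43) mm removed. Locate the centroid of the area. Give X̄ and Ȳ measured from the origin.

plate: A = 190 × 170 = 32300.00, centroid at (95.00, 85.00).
hole 1: A = −(68 × 59) = -4012.00, centroid at (104.00, 91.50).
hole 2: A = −π·19² = -1134.11, centroid at (123.00, 43.00).
ΣA = 27153.89 mm², ΣAX̄ = 2511755.86 mm³, ΣAȲ = 2329635.06 mm³.
X̄ = 2511755.86/27153.89 = 92.50 mm; Ȳ = 2329635.06/27153.89 = 85.79 mm.

X̄ = 92.50 mm, Ȳ = 85.79 mm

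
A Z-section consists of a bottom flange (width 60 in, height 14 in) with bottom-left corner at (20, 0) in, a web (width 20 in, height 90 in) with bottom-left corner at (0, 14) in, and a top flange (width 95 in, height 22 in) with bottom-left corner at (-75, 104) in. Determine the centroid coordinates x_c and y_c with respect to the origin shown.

x_c = 0.53 in, y_c = 74.51 in

bottom flange: A = 60 × 14 = 840.00, centroid at (50.00, 7.00).
web: A = 20 × 90 = 1800.00, centroid at (10.00, 59.00).
top flange: A = 95 × 22 = 2090.00, centroid at (-27.50, 115.00).
ΣA = 4730.00 in²
ΣAx_c = (840.00)(50.00) + (1800.00)(10.00) + (2090.00)(-27.50) = 2525.00 in³
ΣAy_c = (840.00)(7.00) + (1800.00)(59.00) + (2090.00)(115.00) = 352430.00 in³
x_c = 2525.00 / 4730.00 = 0.53 in
y_c = 352430.00 / 4730.00 = 74.51 in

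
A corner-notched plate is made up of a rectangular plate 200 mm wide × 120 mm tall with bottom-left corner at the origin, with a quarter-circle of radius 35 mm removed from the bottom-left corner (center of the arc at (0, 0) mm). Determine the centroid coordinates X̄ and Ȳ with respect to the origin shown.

X̄ = 103.56 mm, Ȳ = 61.89 mm

plate: A = 200 × 120 = 24000.00, centroid at (100.00, 60.00).
removed quarter-circle: A = −¼π·35² = -962.11, centroid at (14.85, 14.85).
ΣA = 23037.89 mm², ΣAX̄ = 2385708.33 mm³, ΣAȲ = 1425708.33 mm³.
X̄ = 2385708.33/23037.89 = 103.56 mm; Ȳ = 1425708.33/23037.89 = 61.89 mm.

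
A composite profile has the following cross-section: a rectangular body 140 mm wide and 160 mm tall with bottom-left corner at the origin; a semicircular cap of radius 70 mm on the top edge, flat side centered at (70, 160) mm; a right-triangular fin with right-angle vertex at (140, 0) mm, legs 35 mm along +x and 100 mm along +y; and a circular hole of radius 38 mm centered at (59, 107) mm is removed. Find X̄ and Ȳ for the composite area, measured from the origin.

X̄ = 77.06 mm, Ȳ = 103.44 mm

Part | A | x̄ᵢ | ȳᵢ | A·x̄ᵢ | A·ȳᵢ
rectangular body | 22400.00 | 70.00 | 80.00 | 1568000.00 | 1792000.00
semicircular top | 7696.90 | 70.00 | 189.71 | 538783.14 | 1460170.99
triangular fin | 1750.00 | 151.67 | 33.33 | 265416.67 | 58333.33
hole | -4536.46 | 59.00 | 107.00 | -267651.13 | -485401.20
Σ | 27310.44 |  |  | 2104548.68 | 2825103.12
X̄ = 2104548.68 / 27310.44 = 77.06 mm
Ȳ = 2825103.12 / 27310.44 = 103.44 mm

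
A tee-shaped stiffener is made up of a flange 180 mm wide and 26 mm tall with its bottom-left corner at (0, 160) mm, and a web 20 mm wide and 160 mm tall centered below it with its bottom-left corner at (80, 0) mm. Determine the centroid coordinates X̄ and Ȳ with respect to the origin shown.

web: A = 20 × 160 = 3200.00, centroid at (90.00, 80.00).
flange: A = 180 × 26 = 4680.00, centroid at (90.00, 173.00).
ΣA = 7880.00 mm², ΣAX̄ = 709200.00 mm³, ΣAȲ = 1065640.00 mm³.
X̄ = 709200.00/7880.00 = 90.00 mm; Ȳ = 1065640.00/7880.00 = 135.23 mm.

X̄ = 90.00 mm, Ȳ = 135.23 mm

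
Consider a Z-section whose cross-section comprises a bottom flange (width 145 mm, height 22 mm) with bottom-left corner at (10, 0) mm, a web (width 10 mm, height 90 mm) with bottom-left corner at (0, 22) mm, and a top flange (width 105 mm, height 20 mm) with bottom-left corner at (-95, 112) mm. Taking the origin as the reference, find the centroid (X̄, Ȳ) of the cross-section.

bottom flange: A = 145 × 22 = 3190.00, centroid at (82.50, 11.00).
web: A = 10 × 90 = 900.00, centroid at (5.00, 67.00).
top flange: A = 105 × 20 = 2100.00, centroid at (-42.50, 122.00).
ΣA = 6190.00 mm², ΣAX̄ = 178425.00 mm³, ΣAȲ = 351590.00 mm³.
X̄ = 178425.00/6190.00 = 28.82 mm; Ȳ = 351590.00/6190.00 = 56.80 mm.

X̄ = 28.82 mm, Ȳ = 56.80 mm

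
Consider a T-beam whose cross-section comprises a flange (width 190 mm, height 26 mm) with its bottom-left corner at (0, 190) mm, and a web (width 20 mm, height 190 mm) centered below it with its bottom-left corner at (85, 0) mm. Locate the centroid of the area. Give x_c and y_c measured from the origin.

x_c = 95.00 mm, y_c = 156.04 mm

web: A = 20 × 190 = 3800.00, centroid at (95.00, 95.00).
flange: A = 190 × 26 = 4940.00, centroid at (95.00, 203.00).
ΣA = 8740.00 mm²
ΣAx_c = (3800.00)(95.00) + (4940.00)(95.00) = 830300.00 mm³
ΣAy_c = (3800.00)(95.00) + (4940.00)(203.00) = 1363820.00 mm³
x_c = 830300.00 / 8740.00 = 95.00 mm
y_c = 1363820.00 / 8740.00 = 156.04 mm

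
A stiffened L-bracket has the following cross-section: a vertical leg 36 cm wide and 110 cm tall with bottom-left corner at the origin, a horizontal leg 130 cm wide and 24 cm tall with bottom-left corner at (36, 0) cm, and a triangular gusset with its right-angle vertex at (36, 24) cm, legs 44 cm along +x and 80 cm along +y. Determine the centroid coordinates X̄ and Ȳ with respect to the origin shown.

vertical leg: A = 36 × 110 = 3960.00, centroid at (18.00, 55.00).
horizontal leg: A = 130 × 24 = 3120.00, centroid at (101.00, 12.00).
gusset: A = ½·44·80 = 1760.00, centroid at (50.67, 50.67).
ΣA = 8840.00 cm²
ΣAX̄ = (3960.00)(18.00) + (3120.00)(101.00) + (1760.00)(50.67) = 475573.33 cm³
ΣAȲ = (3960.00)(55.00) + (3120.00)(12.00) + (1760.00)(50.67) = 344413.33 cm³
X̄ = 475573.33 / 8840.00 = 53.80 cm
Ȳ = 344413.33 / 8840.00 = 38.96 cm

X̄ = 53.80 cm, Ȳ = 38.96 cm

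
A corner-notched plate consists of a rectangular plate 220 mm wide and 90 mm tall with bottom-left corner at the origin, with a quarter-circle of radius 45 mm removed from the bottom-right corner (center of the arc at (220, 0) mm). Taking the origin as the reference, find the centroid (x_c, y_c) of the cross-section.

plate: A = 220 × 90 = 19800.00, centroid at (110.00, 45.00).
removed quarter-circle: A = −¼π·45² = -1590.43, centroid at (200.90, 19.10).
ΣA = 18209.57 mm², ΣAx_c = 1858480.12 mm³, ΣAy_c = 860625.00 mm³.
x_c = 1858480.12/18209.57 = 102.06 mm; y_c = 860625.00/18209.57 = 47.26 mm.

x_c = 102.06 mm, y_c = 47.26 mm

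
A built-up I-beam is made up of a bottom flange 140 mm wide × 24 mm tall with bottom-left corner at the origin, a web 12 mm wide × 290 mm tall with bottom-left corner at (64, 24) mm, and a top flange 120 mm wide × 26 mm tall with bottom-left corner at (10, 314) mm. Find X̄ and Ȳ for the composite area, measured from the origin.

Part | A | x̄ᵢ | ȳᵢ | A·x̄ᵢ | A·ȳᵢ
bottom flange | 3360.00 | 70.00 | 12.00 | 235200.00 | 40320.00
web | 3480.00 | 70.00 | 169.00 | 243600.00 | 588120.00
top flange | 3120.00 | 70.00 | 327.00 | 218400.00 | 1020240.00
Σ | 9960.00 |  |  | 697200.00 | 1648680.00
X̄ = 697200.00 / 9960.00 = 70.00 mm
Ȳ = 1648680.00 / 9960.00 = 165.53 mm

X̄ = 70.00 mm, Ȳ = 165.53 mm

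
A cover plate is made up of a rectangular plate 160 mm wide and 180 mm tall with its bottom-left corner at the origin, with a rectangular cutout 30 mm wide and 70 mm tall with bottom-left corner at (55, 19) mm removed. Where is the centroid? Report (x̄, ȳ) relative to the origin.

x̄ = 80.79 mm, ȳ = 92.83 mm

plate: A = 160 × 180 = 28800.00, centroid at (80.00, 90.00).
hole: A = −(30 × 70) = -2100.00, centroid at (70.00, 54.00).
ΣA = 26700.00 mm², ΣAx̄ = 2157000.00 mm³, ΣAȳ = 2478600.00 mm³.
x̄ = 2157000.00/26700.00 = 80.79 mm; ȳ = 2478600.00/26700.00 = 92.83 mm.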